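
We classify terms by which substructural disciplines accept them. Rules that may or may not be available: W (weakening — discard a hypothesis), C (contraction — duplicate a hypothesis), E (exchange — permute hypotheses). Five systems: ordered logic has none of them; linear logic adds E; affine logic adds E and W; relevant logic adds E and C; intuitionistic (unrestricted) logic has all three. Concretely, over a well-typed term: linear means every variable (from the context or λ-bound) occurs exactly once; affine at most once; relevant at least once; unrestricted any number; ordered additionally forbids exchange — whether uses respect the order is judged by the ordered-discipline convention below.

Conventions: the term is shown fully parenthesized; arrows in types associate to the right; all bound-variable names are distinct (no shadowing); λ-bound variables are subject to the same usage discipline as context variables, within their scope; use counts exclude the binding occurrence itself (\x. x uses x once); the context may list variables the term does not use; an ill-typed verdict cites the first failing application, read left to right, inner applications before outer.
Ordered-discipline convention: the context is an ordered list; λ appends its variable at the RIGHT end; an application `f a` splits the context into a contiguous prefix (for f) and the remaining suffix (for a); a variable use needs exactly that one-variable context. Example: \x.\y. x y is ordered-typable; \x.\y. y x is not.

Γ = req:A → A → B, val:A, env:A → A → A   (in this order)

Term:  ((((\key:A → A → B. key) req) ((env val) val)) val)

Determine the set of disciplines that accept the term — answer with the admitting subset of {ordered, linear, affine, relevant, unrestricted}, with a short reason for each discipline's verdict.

admitted in: relevant, unrestricted
use counts: req=1; val=3; env=1; key (bound)=1
uses in reading order: key, req, env, val, val, val
typing: well-typed at B
ordered ✗ (repeated use of val ×3)
linear ✗ (repeated use of val ×3)
affine ✗ (repeated use of val ×3)
relevant ✓ (none of req, val, env, key goes unused)
unrestricted ✓ (typability at B is all that's needed)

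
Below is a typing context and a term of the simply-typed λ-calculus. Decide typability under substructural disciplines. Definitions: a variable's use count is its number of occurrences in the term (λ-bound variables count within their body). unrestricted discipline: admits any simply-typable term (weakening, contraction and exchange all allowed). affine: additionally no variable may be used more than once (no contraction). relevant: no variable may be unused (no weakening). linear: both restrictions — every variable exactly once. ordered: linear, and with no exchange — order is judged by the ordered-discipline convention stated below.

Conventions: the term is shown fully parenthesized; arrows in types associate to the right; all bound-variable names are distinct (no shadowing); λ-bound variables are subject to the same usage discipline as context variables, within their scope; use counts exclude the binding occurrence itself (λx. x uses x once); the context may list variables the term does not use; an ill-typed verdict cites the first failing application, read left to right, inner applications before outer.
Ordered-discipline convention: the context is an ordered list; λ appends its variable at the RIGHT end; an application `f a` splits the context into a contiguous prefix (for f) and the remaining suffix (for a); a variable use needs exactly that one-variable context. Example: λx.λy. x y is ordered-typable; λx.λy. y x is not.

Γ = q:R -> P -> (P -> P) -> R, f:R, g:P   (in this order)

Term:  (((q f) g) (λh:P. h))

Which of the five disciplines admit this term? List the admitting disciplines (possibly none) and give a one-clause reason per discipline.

accepted by: ordered, linear, affine, relevant, unrestricted
variable uses: q: 1; f: 1; g: 1; h (bound): 1
left-to-right use order: q, f, g, h
typing: well-typed at R
ordered: ✓ — q, f, g, h once each; derivable with no W/C/E
linear: ✓ — exactly-once usage across q, f, g, h
affine: ✓ — q, f, g, h: no repeats, contraction unneeded
relevant: ✓ — q, f, g, h: all used, weakening unneeded
unrestricted: ✓ — typability at R is all that's needed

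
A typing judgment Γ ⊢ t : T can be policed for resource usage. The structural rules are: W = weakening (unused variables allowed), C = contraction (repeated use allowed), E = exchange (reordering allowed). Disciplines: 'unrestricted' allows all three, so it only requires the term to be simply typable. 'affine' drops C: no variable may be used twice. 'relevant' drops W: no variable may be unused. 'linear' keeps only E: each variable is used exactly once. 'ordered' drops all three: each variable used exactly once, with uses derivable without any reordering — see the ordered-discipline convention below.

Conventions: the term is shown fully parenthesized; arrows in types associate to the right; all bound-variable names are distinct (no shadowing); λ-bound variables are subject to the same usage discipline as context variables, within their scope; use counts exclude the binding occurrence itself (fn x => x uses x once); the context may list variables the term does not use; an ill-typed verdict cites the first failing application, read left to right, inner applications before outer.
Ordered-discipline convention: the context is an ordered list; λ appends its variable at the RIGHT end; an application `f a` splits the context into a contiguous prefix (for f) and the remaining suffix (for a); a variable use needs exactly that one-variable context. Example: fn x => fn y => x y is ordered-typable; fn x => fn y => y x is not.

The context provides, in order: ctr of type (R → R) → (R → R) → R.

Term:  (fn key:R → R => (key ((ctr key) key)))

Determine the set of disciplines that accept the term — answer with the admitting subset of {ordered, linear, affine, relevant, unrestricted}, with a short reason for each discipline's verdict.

accepted by: relevant, unrestricted
usage: ctr: 1×; key [bound]: 3×
uses in reading order: key, ctr, key, key
typing: well-typed at (R → R) → R
ordered: ✗, uses contraction: key ×3
linear: ✗, uses contraction: key ×3
affine: ✗, uses contraction: key ×3
relevant: ✓, at least one use each (ctr, key)
unrestricted: ✓, simply typable at (R → R) → R; W, C, E all held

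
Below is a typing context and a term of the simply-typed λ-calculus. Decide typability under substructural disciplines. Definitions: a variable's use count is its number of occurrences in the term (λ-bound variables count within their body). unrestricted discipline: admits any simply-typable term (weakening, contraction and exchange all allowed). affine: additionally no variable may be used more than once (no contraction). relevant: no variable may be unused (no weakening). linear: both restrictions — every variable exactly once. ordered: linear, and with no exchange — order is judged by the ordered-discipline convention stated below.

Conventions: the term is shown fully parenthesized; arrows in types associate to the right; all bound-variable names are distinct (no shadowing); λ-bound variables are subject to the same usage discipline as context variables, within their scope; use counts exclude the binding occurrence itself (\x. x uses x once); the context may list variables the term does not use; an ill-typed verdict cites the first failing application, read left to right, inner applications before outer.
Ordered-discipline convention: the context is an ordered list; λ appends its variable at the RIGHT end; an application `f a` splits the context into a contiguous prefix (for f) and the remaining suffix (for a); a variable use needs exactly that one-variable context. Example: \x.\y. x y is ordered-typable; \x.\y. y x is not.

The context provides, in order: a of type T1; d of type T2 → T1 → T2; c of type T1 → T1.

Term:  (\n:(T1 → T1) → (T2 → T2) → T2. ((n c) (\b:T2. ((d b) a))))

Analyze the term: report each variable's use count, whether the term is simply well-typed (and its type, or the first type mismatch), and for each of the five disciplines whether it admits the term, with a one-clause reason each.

variable uses: a: 1; d: 1; c: 1; n (λ-bound): 1; b (λ-bound): 1
left-to-right use order: n, c, d, b, a
typing: the term checks, with type ((T1 → T1) → (T2 → T2) → T2) → T2
ordered ✗ (no contiguous prefix/suffix split fits n, c, d, b, a)
linear ✓ (single use per variable (a, d, c, n, b))
affine ✓ (no duplicate uses among a, d, c, n, b)
relevant ✓ (at least one use each (a, d, c, n, b))
unrestricted ✓ (well-typed at ((T1 → T1) → (T2 → T2) → T2) → T2; no restrictions here)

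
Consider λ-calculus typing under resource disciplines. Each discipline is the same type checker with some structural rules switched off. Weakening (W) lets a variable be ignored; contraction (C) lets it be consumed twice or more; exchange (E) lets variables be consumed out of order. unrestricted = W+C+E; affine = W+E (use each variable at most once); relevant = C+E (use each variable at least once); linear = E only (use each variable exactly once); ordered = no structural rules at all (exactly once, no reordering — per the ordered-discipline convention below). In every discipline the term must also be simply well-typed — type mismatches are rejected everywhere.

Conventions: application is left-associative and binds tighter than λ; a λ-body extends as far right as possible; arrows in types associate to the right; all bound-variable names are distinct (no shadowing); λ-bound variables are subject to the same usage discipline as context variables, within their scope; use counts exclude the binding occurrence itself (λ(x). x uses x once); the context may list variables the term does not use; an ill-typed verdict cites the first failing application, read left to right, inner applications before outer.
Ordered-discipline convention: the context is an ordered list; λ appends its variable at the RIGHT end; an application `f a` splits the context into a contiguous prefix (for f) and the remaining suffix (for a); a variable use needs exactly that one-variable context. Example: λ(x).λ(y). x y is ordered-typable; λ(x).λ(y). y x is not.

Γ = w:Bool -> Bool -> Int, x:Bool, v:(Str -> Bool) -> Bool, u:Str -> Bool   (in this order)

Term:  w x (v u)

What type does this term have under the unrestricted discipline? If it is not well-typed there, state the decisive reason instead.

term : Int
use counts: w: 1×; x: 1×; v: 1×; u: 1×
order of uses: w, x, v, u
typing: the term checks, with type Int
all disciplines: ordered ✓, linear ✓, affine ✓, relevant ✓, unrestricted ✓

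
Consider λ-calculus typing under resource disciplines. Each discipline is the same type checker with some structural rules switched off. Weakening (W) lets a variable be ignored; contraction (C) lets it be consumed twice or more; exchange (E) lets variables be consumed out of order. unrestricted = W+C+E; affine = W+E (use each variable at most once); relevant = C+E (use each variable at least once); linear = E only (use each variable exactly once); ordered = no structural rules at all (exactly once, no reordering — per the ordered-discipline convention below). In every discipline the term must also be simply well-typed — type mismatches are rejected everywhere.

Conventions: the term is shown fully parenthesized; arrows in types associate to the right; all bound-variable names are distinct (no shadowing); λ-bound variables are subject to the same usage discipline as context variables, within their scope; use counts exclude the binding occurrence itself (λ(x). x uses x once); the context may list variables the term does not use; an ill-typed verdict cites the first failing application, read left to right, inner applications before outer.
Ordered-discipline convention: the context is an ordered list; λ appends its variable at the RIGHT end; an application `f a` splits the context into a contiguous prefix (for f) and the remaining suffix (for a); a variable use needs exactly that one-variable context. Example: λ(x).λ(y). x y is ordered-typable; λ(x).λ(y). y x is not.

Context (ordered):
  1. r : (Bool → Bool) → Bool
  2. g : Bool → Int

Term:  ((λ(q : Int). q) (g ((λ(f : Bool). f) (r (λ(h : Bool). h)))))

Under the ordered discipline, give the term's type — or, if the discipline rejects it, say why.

not well-typed under ordered — needs exchange: uses follow q, g, f, r, h
usage: r: 1×, g: 1×, q (bound): 1×, f (bound): 1×, h (bound): 1×
use order (left to right): q, g, f, r, h
typing: ✓ — Int
across the five disciplines: ordered ✗; linear ✓; affine ✓; relevant ✓; unrestricted ✓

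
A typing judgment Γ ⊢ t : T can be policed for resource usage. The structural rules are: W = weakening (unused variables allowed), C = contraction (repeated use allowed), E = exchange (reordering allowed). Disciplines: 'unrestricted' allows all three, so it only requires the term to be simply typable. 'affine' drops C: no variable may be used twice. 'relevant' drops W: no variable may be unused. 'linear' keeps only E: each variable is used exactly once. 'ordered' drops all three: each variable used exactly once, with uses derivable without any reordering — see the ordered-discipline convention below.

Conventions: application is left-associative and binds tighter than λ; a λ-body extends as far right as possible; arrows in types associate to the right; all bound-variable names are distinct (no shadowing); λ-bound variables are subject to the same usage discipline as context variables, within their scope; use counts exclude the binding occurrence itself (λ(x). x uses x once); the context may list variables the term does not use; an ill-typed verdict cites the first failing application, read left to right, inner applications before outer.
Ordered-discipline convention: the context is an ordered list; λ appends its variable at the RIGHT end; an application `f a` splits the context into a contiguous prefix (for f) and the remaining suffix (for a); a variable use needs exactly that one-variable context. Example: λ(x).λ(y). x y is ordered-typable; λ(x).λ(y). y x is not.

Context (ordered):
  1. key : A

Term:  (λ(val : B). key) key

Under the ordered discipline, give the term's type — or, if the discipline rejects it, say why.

not well-typed under ordered — the type mismatch rejects it
counts: key: 2; val [bound]: 0
left-to-right use order: key, key
typing: ill-typed: an application expects B but receives A
summary: ordered ✗, linear ✗, affine ✗, relevant ✗, unrestricted ✗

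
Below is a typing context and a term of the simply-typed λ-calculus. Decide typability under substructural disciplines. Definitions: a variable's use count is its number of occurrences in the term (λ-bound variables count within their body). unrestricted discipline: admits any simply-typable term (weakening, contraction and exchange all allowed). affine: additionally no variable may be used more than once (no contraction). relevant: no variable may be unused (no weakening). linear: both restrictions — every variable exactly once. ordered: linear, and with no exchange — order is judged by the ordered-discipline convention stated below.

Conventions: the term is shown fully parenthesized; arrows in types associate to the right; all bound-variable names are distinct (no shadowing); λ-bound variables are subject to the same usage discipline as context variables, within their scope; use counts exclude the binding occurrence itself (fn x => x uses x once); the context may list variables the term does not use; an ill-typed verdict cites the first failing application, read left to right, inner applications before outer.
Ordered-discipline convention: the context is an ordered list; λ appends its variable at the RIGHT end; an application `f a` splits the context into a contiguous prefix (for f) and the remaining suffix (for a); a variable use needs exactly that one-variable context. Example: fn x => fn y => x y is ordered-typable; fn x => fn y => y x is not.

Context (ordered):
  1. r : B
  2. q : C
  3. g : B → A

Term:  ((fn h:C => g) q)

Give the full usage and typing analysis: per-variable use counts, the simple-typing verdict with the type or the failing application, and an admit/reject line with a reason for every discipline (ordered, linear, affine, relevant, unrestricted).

use counts: r ×0; q ×1; g ×1; h (λ-bound) ×0
left-to-right use order: g, q
typing: the term checks, with type B → A
ordered ✗ (unused: r, h — weakening required)
linear ✗ (unused: r, h — weakening required)
affine ✓ (at most one use each (r, q, g, h))
relevant ✗ (unused: r, h — weakening required)
unrestricted ✓ (simply typable at B → A; W, C, E all held)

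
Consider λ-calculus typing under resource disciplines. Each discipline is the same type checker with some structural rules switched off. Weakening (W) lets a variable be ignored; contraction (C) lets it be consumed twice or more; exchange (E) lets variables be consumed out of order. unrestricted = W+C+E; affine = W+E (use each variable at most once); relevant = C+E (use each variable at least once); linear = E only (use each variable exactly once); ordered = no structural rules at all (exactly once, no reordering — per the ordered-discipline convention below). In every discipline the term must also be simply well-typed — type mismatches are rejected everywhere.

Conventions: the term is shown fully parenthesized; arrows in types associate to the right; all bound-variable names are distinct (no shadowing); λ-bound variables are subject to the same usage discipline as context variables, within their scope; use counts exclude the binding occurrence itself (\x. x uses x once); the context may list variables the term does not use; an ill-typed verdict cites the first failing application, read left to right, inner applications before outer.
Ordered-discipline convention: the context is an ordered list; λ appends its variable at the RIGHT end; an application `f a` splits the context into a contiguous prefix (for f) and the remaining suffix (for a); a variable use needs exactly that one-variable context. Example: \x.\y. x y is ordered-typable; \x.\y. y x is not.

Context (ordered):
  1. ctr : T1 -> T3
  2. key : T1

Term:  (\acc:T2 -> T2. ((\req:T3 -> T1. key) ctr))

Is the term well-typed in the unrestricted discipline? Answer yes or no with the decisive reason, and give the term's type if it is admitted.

no — not simply typable
use counts: ctr: 1, key: 1, acc [bound]: 0, req [bound]: 0
uses in reading order: key, ctr
typing: ill-typed: an argument T1 -> T3 mismatches the expected T3 -> T1
summary: ordered ✗; linear ✗; affine ✗; relevant ✗; unrestricted ✗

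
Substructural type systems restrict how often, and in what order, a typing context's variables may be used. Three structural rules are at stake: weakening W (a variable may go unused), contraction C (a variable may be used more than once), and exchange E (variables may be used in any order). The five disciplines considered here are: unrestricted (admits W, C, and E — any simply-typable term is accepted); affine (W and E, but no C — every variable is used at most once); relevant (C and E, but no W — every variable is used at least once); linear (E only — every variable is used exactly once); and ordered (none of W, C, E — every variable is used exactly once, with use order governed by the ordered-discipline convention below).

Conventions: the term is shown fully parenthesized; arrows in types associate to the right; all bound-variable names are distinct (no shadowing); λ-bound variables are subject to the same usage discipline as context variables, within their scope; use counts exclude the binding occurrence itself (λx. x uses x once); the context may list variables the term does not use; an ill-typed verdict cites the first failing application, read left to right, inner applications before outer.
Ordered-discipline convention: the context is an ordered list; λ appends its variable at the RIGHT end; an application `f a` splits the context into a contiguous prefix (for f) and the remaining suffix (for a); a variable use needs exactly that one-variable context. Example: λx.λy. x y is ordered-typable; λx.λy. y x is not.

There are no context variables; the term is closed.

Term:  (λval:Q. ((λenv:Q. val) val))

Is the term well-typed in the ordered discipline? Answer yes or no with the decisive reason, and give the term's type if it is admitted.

no — needs contraction — val ×2; unused: env — weakening required
counts: val [bound]=2, env [bound]=0
left-to-right use order: val, val
typing: well-typed — term : Q -> Q
per-discipline verdicts: ordered ✗; linear ✗; affine ✗; relevant ✗; unrestricted ✓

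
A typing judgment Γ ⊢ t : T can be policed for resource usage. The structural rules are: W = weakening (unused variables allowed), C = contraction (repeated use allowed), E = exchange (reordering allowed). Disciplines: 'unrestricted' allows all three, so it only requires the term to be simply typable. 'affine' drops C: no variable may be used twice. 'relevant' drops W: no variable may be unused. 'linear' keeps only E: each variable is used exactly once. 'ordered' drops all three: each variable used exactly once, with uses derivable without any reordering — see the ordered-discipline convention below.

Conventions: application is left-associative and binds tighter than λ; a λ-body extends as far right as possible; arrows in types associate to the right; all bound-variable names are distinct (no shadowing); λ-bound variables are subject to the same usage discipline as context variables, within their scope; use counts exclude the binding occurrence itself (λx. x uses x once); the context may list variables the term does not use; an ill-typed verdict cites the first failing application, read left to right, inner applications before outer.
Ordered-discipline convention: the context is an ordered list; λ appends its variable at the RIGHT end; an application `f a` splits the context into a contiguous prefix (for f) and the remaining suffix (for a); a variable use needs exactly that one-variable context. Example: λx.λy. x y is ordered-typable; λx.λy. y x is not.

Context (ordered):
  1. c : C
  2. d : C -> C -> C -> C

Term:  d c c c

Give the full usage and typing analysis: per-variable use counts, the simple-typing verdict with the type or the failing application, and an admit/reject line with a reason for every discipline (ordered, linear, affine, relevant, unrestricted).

counts: c: 3; d: 1
uses in reading order: d, c, c, c
typing: well-typed — term : C
ordered: ✗, repeated use of c ×3
linear: ✗, repeated use of c ×3
affine: ✗, repeated use of c ×3
relevant: ✓, c, d: all used, weakening unneeded
unrestricted: ✓, simply typable at C; W, C, E all held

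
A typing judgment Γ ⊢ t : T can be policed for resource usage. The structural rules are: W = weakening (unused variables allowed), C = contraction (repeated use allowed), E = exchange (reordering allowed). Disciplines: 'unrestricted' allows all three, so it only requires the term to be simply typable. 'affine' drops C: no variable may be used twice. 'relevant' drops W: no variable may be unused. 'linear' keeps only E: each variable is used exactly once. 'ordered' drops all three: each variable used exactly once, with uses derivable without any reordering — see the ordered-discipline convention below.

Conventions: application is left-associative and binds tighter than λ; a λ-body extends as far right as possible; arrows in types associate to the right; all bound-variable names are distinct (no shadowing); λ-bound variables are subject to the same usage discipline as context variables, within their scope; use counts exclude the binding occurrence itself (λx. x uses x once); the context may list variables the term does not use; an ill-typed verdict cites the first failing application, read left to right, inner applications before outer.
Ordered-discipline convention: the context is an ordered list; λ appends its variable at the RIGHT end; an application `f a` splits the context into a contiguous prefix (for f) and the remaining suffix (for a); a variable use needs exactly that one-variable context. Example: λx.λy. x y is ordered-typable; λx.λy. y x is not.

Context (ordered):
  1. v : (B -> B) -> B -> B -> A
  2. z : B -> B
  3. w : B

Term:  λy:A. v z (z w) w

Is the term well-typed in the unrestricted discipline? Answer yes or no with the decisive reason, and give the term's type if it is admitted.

yes — typability at A -> A is all that's needed; term : A -> A
variable uses: v: 1×; z: 2×; w: 2×; y (bound): 0×
uses in reading order: v, z, z, w, w
typing: the term checks, with type A -> A
across the five disciplines: ordered ✗ | linear ✗ | affine ✗ | relevant ✗ | unrestricted ✓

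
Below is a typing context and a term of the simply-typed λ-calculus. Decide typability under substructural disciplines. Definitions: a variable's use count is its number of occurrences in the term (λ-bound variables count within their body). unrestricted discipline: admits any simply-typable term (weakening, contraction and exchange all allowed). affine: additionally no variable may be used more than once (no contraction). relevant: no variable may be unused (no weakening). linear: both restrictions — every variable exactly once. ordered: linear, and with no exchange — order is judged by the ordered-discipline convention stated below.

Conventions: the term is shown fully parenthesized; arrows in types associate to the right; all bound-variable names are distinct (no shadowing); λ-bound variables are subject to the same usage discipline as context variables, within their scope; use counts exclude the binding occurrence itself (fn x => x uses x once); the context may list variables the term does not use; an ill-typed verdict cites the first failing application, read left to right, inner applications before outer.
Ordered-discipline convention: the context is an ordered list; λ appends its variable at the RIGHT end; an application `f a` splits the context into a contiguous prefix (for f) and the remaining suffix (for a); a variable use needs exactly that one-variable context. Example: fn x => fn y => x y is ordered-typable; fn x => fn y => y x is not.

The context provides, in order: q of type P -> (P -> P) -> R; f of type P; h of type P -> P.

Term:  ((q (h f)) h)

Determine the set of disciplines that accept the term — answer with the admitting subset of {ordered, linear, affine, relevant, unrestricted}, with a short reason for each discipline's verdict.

admitted in: relevant, unrestricted
variable uses: q ×1, f ×1, h ×2
uses in reading order: q, h, f, h
typing: the term checks, with type R
ordered: ✗, uses contraction: h ×2
linear: ✗, uses contraction: h ×2
affine: ✗, uses contraction: h ×2
relevant: ✓, q, f, h: all used, weakening unneeded
unrestricted: ✓, well-typed at R; no restrictions here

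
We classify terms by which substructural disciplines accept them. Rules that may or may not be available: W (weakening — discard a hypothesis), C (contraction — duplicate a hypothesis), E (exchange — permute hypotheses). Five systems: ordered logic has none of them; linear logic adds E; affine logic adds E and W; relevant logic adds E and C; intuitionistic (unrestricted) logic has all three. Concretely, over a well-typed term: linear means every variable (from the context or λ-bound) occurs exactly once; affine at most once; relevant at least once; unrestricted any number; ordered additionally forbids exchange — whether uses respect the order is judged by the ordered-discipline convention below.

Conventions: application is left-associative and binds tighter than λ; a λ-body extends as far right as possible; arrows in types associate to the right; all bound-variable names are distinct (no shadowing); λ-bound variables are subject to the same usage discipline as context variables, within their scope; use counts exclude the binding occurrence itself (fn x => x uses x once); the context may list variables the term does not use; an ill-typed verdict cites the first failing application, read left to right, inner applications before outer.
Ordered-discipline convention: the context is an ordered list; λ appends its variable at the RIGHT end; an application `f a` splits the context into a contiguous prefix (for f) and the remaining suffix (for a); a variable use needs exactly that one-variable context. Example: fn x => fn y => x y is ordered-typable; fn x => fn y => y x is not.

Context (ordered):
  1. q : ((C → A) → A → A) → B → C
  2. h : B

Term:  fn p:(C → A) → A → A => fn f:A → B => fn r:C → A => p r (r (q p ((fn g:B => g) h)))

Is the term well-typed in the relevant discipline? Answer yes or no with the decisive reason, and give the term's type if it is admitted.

no — f never used (weakening)
variable uses: q: 1×, h: 1×, p (bound): 2×, f (bound): 0×, r (bound): 2×, g (bound): 1×
order of uses: p, r, r, q, p, g, h
typing: ✓ — ((C → A) → A → A) → (A → B) → (C → A) → A
all disciplines: ordered ✗; linear ✗; affine ✗; relevant ✗; unrestricted ✓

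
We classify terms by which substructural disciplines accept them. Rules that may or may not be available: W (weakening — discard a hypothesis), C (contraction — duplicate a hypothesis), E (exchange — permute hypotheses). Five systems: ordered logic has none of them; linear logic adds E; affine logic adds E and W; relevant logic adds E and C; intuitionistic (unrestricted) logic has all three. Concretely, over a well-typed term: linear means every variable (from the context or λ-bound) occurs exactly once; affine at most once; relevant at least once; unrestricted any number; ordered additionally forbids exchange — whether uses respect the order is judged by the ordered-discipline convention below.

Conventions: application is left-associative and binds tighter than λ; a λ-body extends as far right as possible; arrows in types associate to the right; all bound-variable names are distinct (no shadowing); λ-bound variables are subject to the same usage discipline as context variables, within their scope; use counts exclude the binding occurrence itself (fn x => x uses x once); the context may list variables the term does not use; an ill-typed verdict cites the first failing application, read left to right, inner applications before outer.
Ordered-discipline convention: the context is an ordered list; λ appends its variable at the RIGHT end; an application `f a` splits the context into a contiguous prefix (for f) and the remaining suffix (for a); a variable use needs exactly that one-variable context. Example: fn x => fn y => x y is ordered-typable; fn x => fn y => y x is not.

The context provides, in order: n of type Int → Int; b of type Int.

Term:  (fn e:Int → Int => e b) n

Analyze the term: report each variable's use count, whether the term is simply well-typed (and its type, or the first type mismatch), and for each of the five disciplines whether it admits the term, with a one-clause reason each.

variable uses: n: 1; b: 1; e (λ-bound): 1
left-to-right use order: e, b, n
typing: well-typed — term : Int
ordered ✗ (needs exchange: uses follow e, b, n)
linear ✓ (each of n, b, e used exactly once)
affine ✓ (none of n, b, e used more than once)
relevant ✓ (every one of n, b, e appears)
unrestricted ✓ (simply typable at Int; W, C, E all held)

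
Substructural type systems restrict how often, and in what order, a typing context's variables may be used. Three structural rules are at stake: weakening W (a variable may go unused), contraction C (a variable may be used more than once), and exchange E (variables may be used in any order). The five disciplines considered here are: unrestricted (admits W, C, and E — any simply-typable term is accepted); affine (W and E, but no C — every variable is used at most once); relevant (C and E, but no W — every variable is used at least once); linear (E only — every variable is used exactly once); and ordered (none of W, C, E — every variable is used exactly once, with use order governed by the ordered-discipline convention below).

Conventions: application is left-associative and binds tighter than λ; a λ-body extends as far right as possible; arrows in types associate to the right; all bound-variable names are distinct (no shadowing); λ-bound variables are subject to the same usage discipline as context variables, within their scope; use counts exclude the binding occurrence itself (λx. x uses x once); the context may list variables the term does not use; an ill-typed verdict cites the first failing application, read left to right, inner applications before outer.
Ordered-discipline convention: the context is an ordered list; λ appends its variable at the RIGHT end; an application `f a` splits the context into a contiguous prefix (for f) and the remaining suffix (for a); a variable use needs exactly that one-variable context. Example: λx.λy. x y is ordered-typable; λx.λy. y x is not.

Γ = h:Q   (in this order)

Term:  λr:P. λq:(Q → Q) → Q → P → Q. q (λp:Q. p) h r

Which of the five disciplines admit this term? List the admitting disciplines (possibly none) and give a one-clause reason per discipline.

admitted in: linear, affine, relevant, unrestricted
counts: h=1, r (λ-bound)=1, q (λ-bound)=1, p (λ-bound)=1
left-to-right use order: q, p, h, r
typing: well-typed at P → ((Q → Q) → Q → P → Q) → Q
ordered ✗ (use order q, p, h, r needs exchange)
linear ✓ (single use per variable (h, r, q, p))
affine ✓ (h, r, q, p: no repeats, contraction unneeded)
relevant ✓ (at least one use each (h, r, q, p))
unrestricted ✓ (typability at P → ((Q → Q) → Q → P → Q) → Q is all that's needed)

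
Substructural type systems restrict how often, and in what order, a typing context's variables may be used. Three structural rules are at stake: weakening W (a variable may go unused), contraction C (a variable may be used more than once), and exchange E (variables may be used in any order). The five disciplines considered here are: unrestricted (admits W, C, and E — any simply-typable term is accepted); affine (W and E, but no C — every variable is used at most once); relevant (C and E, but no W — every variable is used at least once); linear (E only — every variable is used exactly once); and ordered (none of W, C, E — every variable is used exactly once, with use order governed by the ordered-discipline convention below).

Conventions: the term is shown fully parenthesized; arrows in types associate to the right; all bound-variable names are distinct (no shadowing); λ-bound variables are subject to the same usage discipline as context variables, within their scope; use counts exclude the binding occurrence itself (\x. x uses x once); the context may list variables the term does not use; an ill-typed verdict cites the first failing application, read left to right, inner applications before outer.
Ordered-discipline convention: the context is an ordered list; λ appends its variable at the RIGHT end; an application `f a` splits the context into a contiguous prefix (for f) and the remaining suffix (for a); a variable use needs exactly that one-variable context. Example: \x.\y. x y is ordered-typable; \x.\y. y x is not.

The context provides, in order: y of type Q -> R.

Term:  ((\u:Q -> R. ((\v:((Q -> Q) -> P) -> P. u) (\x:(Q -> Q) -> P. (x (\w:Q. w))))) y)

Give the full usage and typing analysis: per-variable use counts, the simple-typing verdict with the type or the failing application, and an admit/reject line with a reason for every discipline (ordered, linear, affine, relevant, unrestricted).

variable uses: y: 1×; u (bound): 1×; v (bound): 0×; x (bound): 1×; w (bound): 1×
left-to-right use order: u, x, w, y
typing: well-typed — term : Q -> R
ordered: ✗ — unused: v — weakening required
linear: ✗ — unused: v — weakening required
affine: ✓ — no duplicate uses among y, u, v, x, w
relevant: ✗ — unused: v — weakening required
unrestricted: ✓ — well-typed at Q -> R; no restrictions here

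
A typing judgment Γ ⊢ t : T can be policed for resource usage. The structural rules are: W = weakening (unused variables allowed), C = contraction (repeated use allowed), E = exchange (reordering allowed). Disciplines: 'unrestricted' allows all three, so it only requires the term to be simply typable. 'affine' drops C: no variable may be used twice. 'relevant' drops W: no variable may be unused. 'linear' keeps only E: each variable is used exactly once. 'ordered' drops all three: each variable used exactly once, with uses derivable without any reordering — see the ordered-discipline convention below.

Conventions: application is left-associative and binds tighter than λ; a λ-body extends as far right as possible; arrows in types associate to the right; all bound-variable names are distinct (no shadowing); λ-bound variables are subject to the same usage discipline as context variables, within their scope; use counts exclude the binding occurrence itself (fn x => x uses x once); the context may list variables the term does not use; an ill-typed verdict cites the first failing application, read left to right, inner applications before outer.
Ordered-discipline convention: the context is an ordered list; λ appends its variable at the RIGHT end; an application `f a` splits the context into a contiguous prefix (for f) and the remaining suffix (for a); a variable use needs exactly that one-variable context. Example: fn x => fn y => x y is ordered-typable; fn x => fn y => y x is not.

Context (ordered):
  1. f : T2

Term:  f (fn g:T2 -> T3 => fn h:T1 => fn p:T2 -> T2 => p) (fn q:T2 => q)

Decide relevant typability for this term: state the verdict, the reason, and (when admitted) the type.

no — not simply typable
usage: f ×1, g (λ-bound) ×0, h (λ-bound) ×0, p (λ-bound) ×1, q (λ-bound) ×1
left-to-right use order: f, p, q
typing: ill-typed: applying a non-function (T2)
across the five disciplines: ordered ✗; linear ✗; affine ✗; relevant ✗; unrestricted ✗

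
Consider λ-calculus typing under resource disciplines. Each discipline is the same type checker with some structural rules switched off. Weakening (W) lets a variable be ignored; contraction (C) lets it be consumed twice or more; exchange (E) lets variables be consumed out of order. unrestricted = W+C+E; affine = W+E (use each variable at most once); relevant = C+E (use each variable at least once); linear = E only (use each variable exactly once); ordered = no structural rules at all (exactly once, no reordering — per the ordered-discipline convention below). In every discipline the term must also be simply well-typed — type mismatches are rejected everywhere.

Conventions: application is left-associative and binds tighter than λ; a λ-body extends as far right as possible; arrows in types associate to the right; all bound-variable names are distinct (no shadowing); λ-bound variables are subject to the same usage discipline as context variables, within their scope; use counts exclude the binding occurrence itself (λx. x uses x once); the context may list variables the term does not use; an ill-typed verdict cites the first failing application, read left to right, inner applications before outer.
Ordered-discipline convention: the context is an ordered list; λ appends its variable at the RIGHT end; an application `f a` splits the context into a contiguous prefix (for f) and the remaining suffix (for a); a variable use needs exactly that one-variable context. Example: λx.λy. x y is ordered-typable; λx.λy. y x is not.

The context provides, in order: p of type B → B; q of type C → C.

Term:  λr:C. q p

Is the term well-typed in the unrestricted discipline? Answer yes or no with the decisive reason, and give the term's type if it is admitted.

no — a type mismatch blocks all five
use counts: p: 1×, q: 1×, r [bound]: 0×
order of uses: q, p
typing: ill-typed: argument of type B → B where C is required
per-discipline verdicts: ordered ✗ | linear ✗ | affine ✗ | relevant ✗ | unrestricted ✗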